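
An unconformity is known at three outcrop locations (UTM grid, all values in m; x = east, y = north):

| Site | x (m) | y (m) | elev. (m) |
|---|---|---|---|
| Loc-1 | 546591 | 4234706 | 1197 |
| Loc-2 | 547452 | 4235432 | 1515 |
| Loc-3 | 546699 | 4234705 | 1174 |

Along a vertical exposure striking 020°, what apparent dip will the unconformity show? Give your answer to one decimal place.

Two edge vectors: Loc-1→Loc-2 = (861, 726, 318), Loc-1→Loc-3 = (108, -1, -23).
Normal n = (Loc-1→Loc-2) × (Loc-1→Loc-3) = (-16380, 54147, -79269).
So ∂z/∂x = −n_x/n_z = −0.20664 and ∂z/∂y = −n_y/n_z = 0.68308.
Unit vector along 020° is (sin 20°, cos 20°) = (0.3420, 0.9397).
Slope in that direction = a·(0.3420) + b·(0.9397) = 0.57121.
Apparent dip = arctan|0.57121| = 29.7° (true dip is 35.5°, so apparent ≤ true as expected).

29.7°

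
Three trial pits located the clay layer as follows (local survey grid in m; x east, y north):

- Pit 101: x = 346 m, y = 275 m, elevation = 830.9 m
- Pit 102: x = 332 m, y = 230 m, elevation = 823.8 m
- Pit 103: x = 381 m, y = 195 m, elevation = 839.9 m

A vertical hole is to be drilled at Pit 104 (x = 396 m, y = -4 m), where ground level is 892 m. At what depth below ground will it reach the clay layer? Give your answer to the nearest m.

56 m

Two edge vectors: Pit 101→Pit 102 = (-14, -45, -7.1), Pit 101→Pit 103 = (35, -80, 9).
Normal n = (Pit 101→Pit 102) × (Pit 101→Pit 103) = (-973, -122.5, 2695).
So ∂z/∂x = −n_x/n_z = 0.36104 and ∂z/∂y = −n_y/n_z = 0.04545.
Intercept c from Pit 101: 830.9 − 124.92 − 12.50 = 693.48.
At (396, -4): z_contact = 143.0 − 0.2 + 693.48 = 836.3 m.
Depth below ground = 892 − 836.3 = 56 m.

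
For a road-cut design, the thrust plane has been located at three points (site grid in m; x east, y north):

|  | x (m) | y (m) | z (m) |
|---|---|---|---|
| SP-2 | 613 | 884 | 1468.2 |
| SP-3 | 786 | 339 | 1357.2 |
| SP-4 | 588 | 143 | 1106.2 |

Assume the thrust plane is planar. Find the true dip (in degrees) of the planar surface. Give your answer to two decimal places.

Two edge vectors: SP-2→SP-3 = (173, -545, -111), SP-2→SP-4 = (-25, -741, -362).
Normal n = (SP-2→SP-3) × (SP-2→SP-4) = (115039, 65401, -141818).
So ∂z/∂x = −n_x/n_z = 0.81117 and ∂z/∂y = −n_y/n_z = 0.46116.
Gradient magnitude |∇z| = √(a² + b²) = √(0.65800 + 0.21267) = 0.93310.
True dip = arctan(0.93310) = 43.02°, dipping toward WSW (azimuth ≈ 240°).

43.02°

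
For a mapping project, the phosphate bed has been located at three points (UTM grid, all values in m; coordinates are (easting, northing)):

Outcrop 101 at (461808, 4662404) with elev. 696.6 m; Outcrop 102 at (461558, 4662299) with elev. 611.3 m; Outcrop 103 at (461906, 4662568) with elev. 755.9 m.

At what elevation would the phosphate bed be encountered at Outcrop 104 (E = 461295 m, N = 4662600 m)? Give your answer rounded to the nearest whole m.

608 m

Let the plane be z = a·E + b·N + c.
Outcrop 102−Outcrop 101: −250a − 105b = −85.3;  Outcrop 103−Outcrop 101: 98a + 164b = 59.3.
Solving gives a = 0.25277434, b = 0.21053728.
Then c = 696.6 − a·461808 − b·4662404 = −1097646.49.
At (461295, 4662600): z = 116603.5 + 981651.1 − 1097646.49 = 608.2 m.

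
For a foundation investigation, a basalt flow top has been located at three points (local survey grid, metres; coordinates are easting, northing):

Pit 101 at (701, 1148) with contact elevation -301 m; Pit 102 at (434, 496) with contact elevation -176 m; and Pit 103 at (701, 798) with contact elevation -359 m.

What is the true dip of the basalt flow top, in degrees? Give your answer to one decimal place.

41.6°

Let the plane be z = a·easting + b·northing + c.
Pit 102−Pit 101: −267a − 652b = 125;  Pit 103−Pit 101: 0a − 350b = −58.
Solving gives a = −0.87283, b = 0.16571.
Gradient magnitude |∇z| = √(a² + b²) = √(0.76183 + 0.02746) = 0.88842.
True dip = arctan(0.88842) = 41.6°, dipping toward E (azimuth ≈ 101°).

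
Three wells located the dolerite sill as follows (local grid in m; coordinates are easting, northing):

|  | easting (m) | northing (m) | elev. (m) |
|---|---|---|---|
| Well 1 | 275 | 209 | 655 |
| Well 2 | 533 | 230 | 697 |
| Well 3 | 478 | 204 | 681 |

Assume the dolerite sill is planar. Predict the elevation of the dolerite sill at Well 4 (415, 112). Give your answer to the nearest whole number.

642 m

Let the plane be z = a·easting + b·northing + c.
Well 2−Well 1: 258a + 21b = 42;  Well 3−Well 1: 203a − 5b = 26.
Solving gives a = 0.13614, b = 0.32739.
Then c = 655 − a·275 − b·209 = 549.14.
At (415, 112): z = 56.5 + 36.7 + 549.14 = 642.3 m.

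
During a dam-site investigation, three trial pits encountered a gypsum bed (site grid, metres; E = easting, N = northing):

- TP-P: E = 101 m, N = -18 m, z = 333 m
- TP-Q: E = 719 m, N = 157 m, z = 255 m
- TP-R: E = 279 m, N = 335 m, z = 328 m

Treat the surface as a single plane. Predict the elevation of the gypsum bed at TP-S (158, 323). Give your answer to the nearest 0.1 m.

Two edge vectors: TP-P→TP-Q = (618, 175, -78), TP-P→TP-R = (178, 353, -5).
Normal n = (TP-P→TP-Q) × (TP-P→TP-R) = (26659, -10794, 187004).
So ∂z/∂E = −n_x/n_z = −0.14256 and ∂z/∂N = −n_y/n_z = 0.05772.
Intercept c from TP-P: 333 + 14.40 + 1.04 = 348.44.
At (158, 323): z = −22.5 + 18.6 + 348.44 = 344.6 m.

344.6 m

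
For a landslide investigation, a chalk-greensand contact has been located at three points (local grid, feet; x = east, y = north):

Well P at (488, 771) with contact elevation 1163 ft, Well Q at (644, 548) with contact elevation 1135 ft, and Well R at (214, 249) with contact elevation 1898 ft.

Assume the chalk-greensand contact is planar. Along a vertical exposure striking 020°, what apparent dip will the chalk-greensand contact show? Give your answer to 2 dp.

48.59°

Let the plane be z = a·x + b·y + c.
Well Q−Well P: 156a − 223b = −28;  Well R−Well P: −274a − 522b = 735.
Solving gives a = −1.25248, b = −0.75061.
Unit vector along 020° is (sin 20°, cos 20°) = (0.3420, 0.9397).
Slope in that direction = a·(0.3420) + b·(0.9397) = −1.13372.
Apparent dip = arctan|1.13372| = 48.59° (true dip is 55.6°, so apparent ≤ true as expected).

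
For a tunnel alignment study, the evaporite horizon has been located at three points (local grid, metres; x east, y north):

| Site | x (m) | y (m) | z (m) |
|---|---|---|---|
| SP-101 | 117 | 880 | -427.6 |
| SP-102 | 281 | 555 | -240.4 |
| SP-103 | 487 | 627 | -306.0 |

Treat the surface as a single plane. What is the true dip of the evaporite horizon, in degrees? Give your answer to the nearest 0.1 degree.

Let the plane be z = a·x + b·y + c.
SP-102−SP-101: 164a − 325b = 187.2;  SP-103−SP-101: 370a − 253b = 121.6.
Solving gives a = −0.09957, b = −0.62624.
Gradient magnitude |∇z| = √(a² + b²) = √(0.00991 + 0.39218) = 0.63411.
True dip = arctan(0.63411) = 32.4°, dipping toward N (azimuth ≈ 009°).

32.4°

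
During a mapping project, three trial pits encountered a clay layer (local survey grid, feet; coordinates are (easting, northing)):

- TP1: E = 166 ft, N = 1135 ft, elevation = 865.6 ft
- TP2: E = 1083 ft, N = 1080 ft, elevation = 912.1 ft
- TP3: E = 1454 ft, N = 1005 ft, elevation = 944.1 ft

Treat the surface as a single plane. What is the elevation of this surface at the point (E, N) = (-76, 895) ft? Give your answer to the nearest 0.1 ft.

917.0 ft

Let the plane be z = a·E + b·N + c.
TP2−TP1: 917a − 55b = 46.5;  TP3−TP1: 1288a − 130b = 78.5.
Solving gives a = 0.035714, b = −0.250000.
Then c = 865.6 − a·166 − b·1135 = 1143.42.
At (-76, 895): z = −2.7 − 223.8 + 1143.42 = 917.0 ft.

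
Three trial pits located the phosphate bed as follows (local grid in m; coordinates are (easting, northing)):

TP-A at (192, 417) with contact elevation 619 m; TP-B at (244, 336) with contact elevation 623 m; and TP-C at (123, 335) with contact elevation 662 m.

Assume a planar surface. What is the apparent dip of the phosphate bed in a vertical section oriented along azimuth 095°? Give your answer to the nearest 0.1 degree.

16.5°

Let the plane be z = a·E + b·N + c.
TP-B−TP-A: 52a − 81b = 4;  TP-C−TP-A: −69a − 82b = 43.
Solving gives a = −0.32021, b = −0.25495.
Unit vector along 095° is (sin 95°, cos 95°) = (0.9962, -0.0872).
Slope in that direction = a·(0.9962) + b·(-0.0872) = −0.29677.
Apparent dip = arctan|0.29677| = 16.5° (true dip is 22.3°, so apparent ≤ true as expected).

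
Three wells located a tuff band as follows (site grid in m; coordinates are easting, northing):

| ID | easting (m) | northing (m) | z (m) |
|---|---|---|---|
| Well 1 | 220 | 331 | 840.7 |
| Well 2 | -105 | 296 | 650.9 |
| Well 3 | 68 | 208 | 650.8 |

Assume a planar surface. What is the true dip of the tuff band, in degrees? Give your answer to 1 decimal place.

Two edge vectors: Well 1→Well 2 = (-325, -35, -189.8), Well 1→Well 3 = (-152, -123, -189.9).
Normal n = (Well 1→Well 2) × (Well 1→Well 3) = (-16698.9, -32867.9, 34655).
So ∂z/∂easting = −n_x/n_z = 0.48186 and ∂z/∂northing = −n_y/n_z = 0.94843.
Gradient magnitude |∇z| = √(a² + b²) = √(0.23219 + 0.89952) = 1.06382.
True dip = arctan(1.06382) = 46.8°, dipping toward SSW (azimuth ≈ 207°).

46.8°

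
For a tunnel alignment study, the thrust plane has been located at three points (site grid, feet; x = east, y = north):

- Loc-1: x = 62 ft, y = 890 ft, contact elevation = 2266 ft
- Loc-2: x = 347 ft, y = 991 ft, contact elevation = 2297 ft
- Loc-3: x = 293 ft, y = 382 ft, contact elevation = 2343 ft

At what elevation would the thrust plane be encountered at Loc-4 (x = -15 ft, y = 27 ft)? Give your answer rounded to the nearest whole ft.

Two edge vectors: Loc-1→Loc-2 = (285, 101, 31), Loc-1→Loc-3 = (231, -508, 77).
Normal n = (Loc-1→Loc-2) × (Loc-1→Loc-3) = (23525, -14784, -168111).
So ∂z/∂x = −n_x/n_z = 0.13994 and ∂z/∂y = −n_y/n_z = −0.08794.
Intercept c from Loc-1: 2266 − 8.68 + 78.27 = 2335.59.
At (-15, 27): z = −2.1 − 2.4 + 2335.59 = 2331.1 ft.

2331 ft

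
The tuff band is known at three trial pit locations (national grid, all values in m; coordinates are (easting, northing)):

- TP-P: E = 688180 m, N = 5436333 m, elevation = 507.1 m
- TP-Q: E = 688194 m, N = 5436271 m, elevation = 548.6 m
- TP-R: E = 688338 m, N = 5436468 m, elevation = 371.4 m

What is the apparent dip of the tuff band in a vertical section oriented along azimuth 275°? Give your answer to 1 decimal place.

10.0°

Two edge vectors: TP-P→TP-Q = (14, -62, 41.5), TP-P→TP-R = (158, 135, -135.7).
Normal n = (TP-P→TP-Q) × (TP-P→TP-R) = (2810.9, 8456.8, 11686).
So ∂z/∂E = −n_x/n_z = −0.24054 and ∂z/∂N = −n_y/n_z = −0.72367.
Unit vector along 275° is (sin 275°, cos 275°) = (-0.9962, 0.0872).
Slope in that direction = a·(-0.9962) + b·(0.0872) = 0.17655.
Apparent dip = arctan|0.17655| = 10.0° (true dip is 37.3°, so apparent ≤ true as expected).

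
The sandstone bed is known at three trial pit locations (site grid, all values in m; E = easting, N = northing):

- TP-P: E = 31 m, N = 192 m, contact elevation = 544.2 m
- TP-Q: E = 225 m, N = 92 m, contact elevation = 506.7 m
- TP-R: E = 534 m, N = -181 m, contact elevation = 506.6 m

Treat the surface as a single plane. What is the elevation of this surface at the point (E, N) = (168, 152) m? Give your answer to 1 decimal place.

Let the plane be z = a·E + b·N + c.
TP-Q−TP-P: 194a − 100b = −37.5;  TP-R−TP-P: 503a − 373b = −37.6.
Solving gives a = −0.46358, b = −0.52435.
Then c = 544.2 − a·31 − b·192 = 659.25.
At (168, 152): z = −77.9 − 79.7 + 659.25 = 501.7 m.

501.7 m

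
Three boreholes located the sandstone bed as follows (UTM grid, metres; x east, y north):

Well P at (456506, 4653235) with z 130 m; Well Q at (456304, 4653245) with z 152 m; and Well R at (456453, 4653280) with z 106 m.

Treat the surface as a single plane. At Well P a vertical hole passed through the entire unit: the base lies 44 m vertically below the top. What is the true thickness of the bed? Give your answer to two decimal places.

35.76 m

Two edge vectors: Well P→Well Q = (-202, 10, 22), Well P→Well R = (-53, 45, -24).
Normal n = (Well P→Well Q) × (Well P→Well R) = (-1230, -6014, -8560).
So ∂z/∂x = −n_x/n_z = −0.14369 and ∂z/∂y = −n_y/n_z = −0.70257.
|∇z| = √(a²+b²) = 0.71711, so dip δ = arctan(0.71711) = 35.64°.
True thickness = vertical thickness × cos δ = 44 × cos 35.64° = 35.76 m.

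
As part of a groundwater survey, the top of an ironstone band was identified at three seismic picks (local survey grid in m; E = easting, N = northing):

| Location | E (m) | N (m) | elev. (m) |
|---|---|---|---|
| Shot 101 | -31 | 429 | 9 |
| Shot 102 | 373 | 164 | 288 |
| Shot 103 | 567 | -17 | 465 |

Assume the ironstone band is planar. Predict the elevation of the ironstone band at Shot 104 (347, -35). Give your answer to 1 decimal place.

Two edge vectors: Shot 101→Shot 102 = (404, -265, 279), Shot 101→Shot 103 = (598, -446, 456).
Normal n = (Shot 101→Shot 102) × (Shot 101→Shot 103) = (3594, -17382, -21714).
So ∂z/∂E = −n_x/n_z = 0.16552 and ∂z/∂N = −n_y/n_z = −0.80050.
Intercept c from Shot 101: 9 + 5.13 + 343.41 = 357.54.
At (347, -35): z = 57.4 + 28.0 + 357.54 = 443.0 m.

443.0 m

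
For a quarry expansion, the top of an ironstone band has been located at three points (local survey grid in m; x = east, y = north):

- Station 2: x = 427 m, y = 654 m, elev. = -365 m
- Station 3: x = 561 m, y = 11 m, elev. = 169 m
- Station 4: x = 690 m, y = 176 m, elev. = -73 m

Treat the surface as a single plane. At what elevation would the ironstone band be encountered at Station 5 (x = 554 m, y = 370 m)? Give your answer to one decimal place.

-172.7 m

Two edge vectors: Station 2→Station 3 = (134, -643, 534), Station 2→Station 4 = (263, -478, 292).
Normal n = (Station 2→Station 3) × (Station 2→Station 4) = (67496, 101314, 105057).
So ∂z/∂x = −n_x/n_z = −0.64247 and ∂z/∂y = −n_y/n_z = −0.96437.
Intercept c from Station 2: -365 + 274.33 + 630.70 = 540.03.
At (554, 370): z = −355.9 − 356.8 + 540.03 = -172.7 m.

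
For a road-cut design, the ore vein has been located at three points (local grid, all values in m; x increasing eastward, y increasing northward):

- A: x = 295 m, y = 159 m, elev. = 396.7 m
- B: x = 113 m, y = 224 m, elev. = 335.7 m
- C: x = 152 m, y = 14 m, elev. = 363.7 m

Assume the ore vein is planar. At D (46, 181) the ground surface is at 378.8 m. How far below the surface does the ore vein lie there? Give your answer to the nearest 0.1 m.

Let the plane be z = a·x + b·y + c.
B−A: −182a + 65b = −61;  C−A: −143a − 145b = −33.
Solving gives a = 0.30797, b = −0.07614.
Then c = 396.7 − a·295 − b·159 = 317.95.
At (46, 181): z_contact = 14.17 − 13.78 + 317.95 = 318.34 m.
Depth below ground = 378.8 − 318.34 = 60.5 m.

60.5 m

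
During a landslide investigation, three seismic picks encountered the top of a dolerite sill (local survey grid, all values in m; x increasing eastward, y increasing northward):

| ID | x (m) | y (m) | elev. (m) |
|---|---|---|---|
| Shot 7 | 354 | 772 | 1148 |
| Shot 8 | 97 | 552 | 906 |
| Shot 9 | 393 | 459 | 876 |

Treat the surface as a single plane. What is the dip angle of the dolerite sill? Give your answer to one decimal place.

Let the plane be z = a·x + b·y + c.
Shot 8−Shot 7: −257a − 220b = −242;  Shot 9−Shot 7: 39a − 313b = −272.
Solving gives a = 0.17868, b = 0.89127.
Gradient magnitude |∇z| = √(a² + b²) = √(0.03193 + 0.79437) = 0.90901.
True dip = arctan(0.90901) = 42.3°, dipping toward SSW (azimuth ≈ 191°).

42.3°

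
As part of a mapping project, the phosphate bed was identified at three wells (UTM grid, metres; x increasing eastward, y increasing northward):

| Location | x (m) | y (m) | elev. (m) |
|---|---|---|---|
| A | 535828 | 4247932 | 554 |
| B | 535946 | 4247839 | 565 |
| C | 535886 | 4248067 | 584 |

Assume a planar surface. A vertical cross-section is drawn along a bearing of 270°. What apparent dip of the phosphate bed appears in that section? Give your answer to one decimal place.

11.3°

Let the plane be z = a·x + b·y + c.
B−A: 118a − 93b = 11;  C−A: 58a + 135b = 30.
Solving gives a = 0.20048, b = 0.13609.
Unit vector along 270° is (sin 270°, cos 270°) = (-1.0000, -0.0000).
Slope in that direction = a·(-1.0000) + b·(-0.0000) = −0.20048.
Apparent dip = arctan|0.20048| = 11.3° (true dip is 13.6°, so apparent ≤ true as expected).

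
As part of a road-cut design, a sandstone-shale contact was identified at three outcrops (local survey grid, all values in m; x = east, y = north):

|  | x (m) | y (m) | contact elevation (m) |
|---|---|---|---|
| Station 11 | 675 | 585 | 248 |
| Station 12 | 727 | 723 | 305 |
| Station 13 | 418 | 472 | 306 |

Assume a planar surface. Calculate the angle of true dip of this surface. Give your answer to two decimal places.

Let the plane be z = a·x + b·y + c.
Station 12−Station 11: 52a + 138b = 57;  Station 13−Station 11: −257a − 113b = 58.
Solving gives a = −0.48817, b = 0.59699.
Gradient magnitude |∇z| = √(a² + b²) = √(0.23831 + 0.35640) = 0.77118.
True dip = arctan(0.77118) = 37.64°, dipping toward SE (azimuth ≈ 141°).

37.64°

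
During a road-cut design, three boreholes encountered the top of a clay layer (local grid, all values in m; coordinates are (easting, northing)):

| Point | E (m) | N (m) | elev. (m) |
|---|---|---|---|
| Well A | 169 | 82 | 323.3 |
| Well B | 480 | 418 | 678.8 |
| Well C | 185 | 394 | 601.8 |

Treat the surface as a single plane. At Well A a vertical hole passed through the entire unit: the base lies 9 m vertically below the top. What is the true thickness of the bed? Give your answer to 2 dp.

6.68 m

Two edge vectors: Well A→Well B = (311, 336, 355.5), Well A→Well C = (16, 312, 278.5).
Normal n = (Well A→Well B) × (Well A→Well C) = (-17340, -80925.5, 91656).
So ∂z/∂E = −n_x/n_z = 0.18919 and ∂z/∂N = −n_y/n_z = 0.88293.
|∇z| = √(a²+b²) = 0.90297, so dip δ = arctan(0.90297) = 42.08°.
True thickness = vertical thickness × cos δ = 9 × cos 42.08° = 6.68 m.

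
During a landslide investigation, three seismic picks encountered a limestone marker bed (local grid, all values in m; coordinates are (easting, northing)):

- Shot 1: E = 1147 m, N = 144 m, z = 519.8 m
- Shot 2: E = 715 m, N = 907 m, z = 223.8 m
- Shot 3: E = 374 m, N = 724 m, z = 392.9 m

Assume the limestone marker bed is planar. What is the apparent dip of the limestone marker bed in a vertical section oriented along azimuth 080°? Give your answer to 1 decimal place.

17.0°

Two edge vectors: Shot 1→Shot 2 = (-432, 763, -296), Shot 1→Shot 3 = (-773, 580, -126.9).
Normal n = (Shot 1→Shot 2) × (Shot 1→Shot 3) = (74855.3, 173987.2, 339239).
So ∂z/∂E = −n_x/n_z = −0.22066 and ∂z/∂N = −n_y/n_z = −0.51287.
Unit vector along 080° is (sin 80°, cos 80°) = (0.9848, 0.1736).
Slope in that direction = a·(0.9848) + b·(0.1736) = −0.30636.
Apparent dip = arctan|0.30636| = 17.0° (true dip is 29.2°, so apparent ≤ true as expected).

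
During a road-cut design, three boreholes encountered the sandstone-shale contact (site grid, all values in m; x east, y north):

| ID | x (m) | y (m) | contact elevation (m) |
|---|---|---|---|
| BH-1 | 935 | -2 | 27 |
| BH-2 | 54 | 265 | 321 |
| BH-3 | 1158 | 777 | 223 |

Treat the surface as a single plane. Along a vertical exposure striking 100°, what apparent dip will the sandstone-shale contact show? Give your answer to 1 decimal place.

Let the plane be z = a·x + b·y + c.
BH-2−BH-1: −881a + 267b = 294;  BH-3−BH-1: 223a + 779b = 196.
Solving gives a = −0.23691, b = 0.31942.
Unit vector along 100° is (sin 100°, cos 100°) = (0.9848, -0.1736).
Slope in that direction = a·(0.9848) + b·(-0.1736) = −0.28877.
Apparent dip = arctan|0.28877| = 16.1° (true dip is 21.7°, so apparent ≤ true as expected).

16.1°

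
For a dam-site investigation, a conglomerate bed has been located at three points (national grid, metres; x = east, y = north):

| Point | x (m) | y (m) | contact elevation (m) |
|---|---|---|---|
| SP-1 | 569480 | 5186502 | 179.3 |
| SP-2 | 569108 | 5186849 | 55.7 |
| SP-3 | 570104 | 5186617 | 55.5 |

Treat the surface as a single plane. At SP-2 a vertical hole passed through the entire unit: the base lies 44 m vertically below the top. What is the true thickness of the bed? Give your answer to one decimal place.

Two edge vectors: SP-1→SP-2 = (-372, 347, -123.6), SP-1→SP-3 = (624, 115, -123.8).
Normal n = (SP-1→SP-2) × (SP-1→SP-3) = (-28744.6, -123180, -259308).
So ∂z/∂x = −n_x/n_z = −0.11085 and ∂z/∂y = −n_y/n_z = −0.47503.
|∇z| = √(a²+b²) = 0.48780, so dip δ = arctan(0.48780) = 26.00°.
True thickness = vertical thickness × cos δ = 44 × cos 26.00° = 39.5 m.

39.5 m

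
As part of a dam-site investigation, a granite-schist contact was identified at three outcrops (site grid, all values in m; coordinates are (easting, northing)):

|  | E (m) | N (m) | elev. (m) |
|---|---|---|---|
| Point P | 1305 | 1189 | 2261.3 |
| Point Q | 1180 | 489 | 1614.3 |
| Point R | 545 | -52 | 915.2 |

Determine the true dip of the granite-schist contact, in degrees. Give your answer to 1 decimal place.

Let the plane be z = a·E + b·N + c.
Point Q−Point P: −125a − 700b = −647;  Point R−Point P: −760a − 1241b = −1346.1.
Solving gives a = 0.36973, b = 0.85826.
Gradient magnitude |∇z| = √(a² + b²) = √(0.13670 + 0.73661) = 0.93451.
True dip = arctan(0.93451) = 43.1°, dipping toward SSW (azimuth ≈ 203°).

43.1°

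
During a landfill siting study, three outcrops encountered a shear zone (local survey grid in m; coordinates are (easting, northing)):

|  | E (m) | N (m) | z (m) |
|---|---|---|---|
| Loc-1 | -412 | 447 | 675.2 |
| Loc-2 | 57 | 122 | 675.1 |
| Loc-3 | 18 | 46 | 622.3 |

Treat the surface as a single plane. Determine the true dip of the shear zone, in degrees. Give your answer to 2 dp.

Two edge vectors: Loc-1→Loc-2 = (469, -325, -0.1), Loc-1→Loc-3 = (430, -401, -52.9).
Normal n = (Loc-1→Loc-2) × (Loc-1→Loc-3) = (17152.4, 24767.1, -48319).
So ∂z/∂E = −n_x/n_z = 0.35498 and ∂z/∂N = −n_y/n_z = 0.51257.
Gradient magnitude |∇z| = √(a² + b²) = √(0.12601 + 0.26273) = 0.62349.
True dip = arctan(0.62349) = 31.94°, dipping toward SW (azimuth ≈ 215°).

31.94°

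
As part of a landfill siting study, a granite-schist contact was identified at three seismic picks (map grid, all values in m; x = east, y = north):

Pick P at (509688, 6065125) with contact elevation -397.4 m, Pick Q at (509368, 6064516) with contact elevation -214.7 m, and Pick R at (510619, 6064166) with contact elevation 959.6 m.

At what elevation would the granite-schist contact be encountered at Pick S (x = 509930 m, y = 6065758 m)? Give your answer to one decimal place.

Two edge vectors: Pick P→Pick Q = (-320, -609, 182.7), Pick P→Pick R = (931, -959, 1357).
Normal n = (Pick P→Pick Q) × (Pick P→Pick R) = (-651203.7, 604333.7, 873859).
So ∂z/∂x = −n_x/n_z = 0.745204547 and ∂z/∂y = −n_y/n_z = −0.691568892.
Intercept c from Pick P: -397.4 − 379821.82 + 4194451.77 = 3814232.56.
At (509930, 6065758): z = 380002.2 − 4194889.5 + 3814232.56 = -654.8 m.

-654.8 m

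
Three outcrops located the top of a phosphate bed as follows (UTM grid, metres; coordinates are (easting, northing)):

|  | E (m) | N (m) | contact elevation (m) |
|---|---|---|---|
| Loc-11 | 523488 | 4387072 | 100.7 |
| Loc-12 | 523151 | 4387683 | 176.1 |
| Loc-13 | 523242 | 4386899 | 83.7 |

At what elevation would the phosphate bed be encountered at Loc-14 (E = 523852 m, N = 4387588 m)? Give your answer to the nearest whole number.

156 m

Let the plane be z = a·E + b·N + c.
Loc-12−Loc-11: −337a + 611b = 75.4;  Loc-13−Loc-11: −246a − 173b = −17.
Solving gives a = −0.01273783, b = 0.11637865.
Then c = 100.7 − a·523488 − b·4387072 = −503792.70.
At (523852, 4387588): z = −6672.7 + 510621.5 − 503792.70 = 156.1 m.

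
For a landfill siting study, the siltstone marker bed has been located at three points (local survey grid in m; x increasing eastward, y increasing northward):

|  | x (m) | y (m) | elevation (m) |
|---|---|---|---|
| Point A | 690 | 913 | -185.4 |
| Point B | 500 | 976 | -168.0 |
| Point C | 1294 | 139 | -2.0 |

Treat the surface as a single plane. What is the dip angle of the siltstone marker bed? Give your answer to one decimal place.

Two edge vectors: Point A→Point B = (-190, 63, 17.4), Point A→Point C = (604, -774, 183.4).
Normal n = (Point A→Point B) × (Point A→Point C) = (25021.8, 45355.6, 109008).
So ∂z/∂x = −n_x/n_z = −0.22954 and ∂z/∂y = −n_y/n_z = −0.41608.
Gradient magnitude |∇z| = √(a² + b²) = √(0.05269 + 0.17312) = 0.47519.
True dip = arctan(0.47519) = 25.4°, dipping toward NNE (azimuth ≈ 029°).

25.4°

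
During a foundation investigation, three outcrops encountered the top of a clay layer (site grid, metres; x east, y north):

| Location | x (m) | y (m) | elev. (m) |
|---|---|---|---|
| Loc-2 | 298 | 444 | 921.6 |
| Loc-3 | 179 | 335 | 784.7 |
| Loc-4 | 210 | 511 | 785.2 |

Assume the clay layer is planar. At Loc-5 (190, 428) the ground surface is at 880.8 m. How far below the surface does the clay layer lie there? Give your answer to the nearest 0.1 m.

103.2 m

Let the plane be z = a·x + b·y + c.
Loc-3−Loc-2: −119a − 109b = −136.9;  Loc-4−Loc-2: −88a + 67b = −136.4.
Solving gives a = 1.36863, b = −0.23822.
Then c = 921.6 − a·298 − b·444 = 619.52.
At (190, 428): z_contact = 260.04 − 101.96 + 619.52 = 777.60 m.
Depth below ground = 880.8 − 777.60 = 103.2 m.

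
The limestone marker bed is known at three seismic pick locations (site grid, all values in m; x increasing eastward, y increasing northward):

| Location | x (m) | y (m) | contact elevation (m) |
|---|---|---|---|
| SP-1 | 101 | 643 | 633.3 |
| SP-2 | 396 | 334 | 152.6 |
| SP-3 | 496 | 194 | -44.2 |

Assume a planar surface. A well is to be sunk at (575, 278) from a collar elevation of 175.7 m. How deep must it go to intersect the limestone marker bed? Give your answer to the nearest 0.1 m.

188.5 m

Let the plane be z = a·x + b·y + c.
SP-2−SP-1: 295a − 309b = −480.7;  SP-3−SP-1: 395a − 449b = −677.5.
Solving gives a = −0.62373, b = 0.96019.
Then c = 633.3 − a·101 − b·643 = 78.89.
At (575, 278): z_contact = −358.65 + 266.93 + 78.89 = -12.82 m.
Depth below ground = 175.7 − (-12.82) = 188.5 m.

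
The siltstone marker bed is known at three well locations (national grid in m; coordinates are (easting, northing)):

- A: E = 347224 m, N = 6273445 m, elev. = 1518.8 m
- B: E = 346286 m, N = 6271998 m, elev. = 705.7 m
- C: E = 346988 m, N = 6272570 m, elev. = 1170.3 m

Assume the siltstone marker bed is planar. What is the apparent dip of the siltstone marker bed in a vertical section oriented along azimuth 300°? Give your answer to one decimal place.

13.1°

Two edge vectors: A→B = (-938, -1447, -813.1), A→C = (-236, -875, -348.5).
Normal n = (A→B) × (A→C) = (-207183, -135001.4, 479258).
So ∂z/∂E = −n_x/n_z = 0.43230 and ∂z/∂N = −n_y/n_z = 0.28169.
Unit vector along 300° is (sin 300°, cos 300°) = (-0.8660, 0.5000).
Slope in that direction = a·(-0.8660) + b·(0.5000) = −0.23354.
Apparent dip = arctan|0.23354| = 13.1° (true dip is 27.3°, so apparent ≤ true as expected).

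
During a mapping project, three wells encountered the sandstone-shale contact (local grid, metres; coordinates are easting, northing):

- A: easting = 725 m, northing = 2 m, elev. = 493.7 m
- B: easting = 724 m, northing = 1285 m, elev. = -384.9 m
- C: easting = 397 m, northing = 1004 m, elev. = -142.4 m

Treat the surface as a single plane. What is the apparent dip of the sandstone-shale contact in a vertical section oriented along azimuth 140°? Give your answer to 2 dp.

Let the plane be z = a·easting + b·northing + c.
B−A: −1a + 1283b = −878.6;  C−A: −328a + 1002b = −636.1.
Solving gives a = −0.15302, b = −0.68492.
Unit vector along 140° is (sin 140°, cos 140°) = (0.6428, -0.7660).
Slope in that direction = a·(0.6428) + b·(-0.7660) = 0.42632.
Apparent dip = arctan|0.42632| = 23.09° (true dip is 35.1°, so apparent ≤ true as expected).

23.09°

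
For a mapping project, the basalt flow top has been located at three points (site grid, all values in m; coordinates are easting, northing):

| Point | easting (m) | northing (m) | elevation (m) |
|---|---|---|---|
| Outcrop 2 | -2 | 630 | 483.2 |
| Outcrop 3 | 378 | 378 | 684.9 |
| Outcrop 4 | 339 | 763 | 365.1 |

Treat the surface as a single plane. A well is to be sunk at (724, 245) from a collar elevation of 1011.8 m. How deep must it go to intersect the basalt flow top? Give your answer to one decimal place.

223.6 m

Let the plane be z = a·easting + b·northing + c.
Outcrop 3−Outcrop 2: 380a − 252b = 201.7;  Outcrop 4−Outcrop 2: 341a + 133b = −118.1.
Solving gives a = −0.02151, b = −0.83283.
Then c = 483.2 − a·-2 − b·630 = 1007.84.
At (724, 245): z_contact = −15.57 − 204.04 + 1007.84 = 788.22 m.
Depth below ground = 1011.8 − 788.22 = 223.6 m.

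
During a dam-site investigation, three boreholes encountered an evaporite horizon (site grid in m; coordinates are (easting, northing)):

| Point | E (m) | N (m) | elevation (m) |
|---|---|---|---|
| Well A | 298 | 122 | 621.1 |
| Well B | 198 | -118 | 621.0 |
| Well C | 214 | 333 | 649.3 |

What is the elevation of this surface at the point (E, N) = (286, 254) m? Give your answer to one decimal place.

632.1 m

Two edge vectors: Well A→Well B = (-100, -240, -0.1), Well A→Well C = (-84, 211, 28.2).
Normal n = (Well A→Well B) × (Well A→Well C) = (-6746.9, 2828.4, -41260).
So ∂z/∂E = −n_x/n_z = −0.16352 and ∂z/∂N = −n_y/n_z = 0.06855.
Intercept c from Well A: 621.1 + 48.73 − 8.36 = 661.47.
At (286, 254): z = −46.8 + 17.4 + 661.47 = 632.1 m.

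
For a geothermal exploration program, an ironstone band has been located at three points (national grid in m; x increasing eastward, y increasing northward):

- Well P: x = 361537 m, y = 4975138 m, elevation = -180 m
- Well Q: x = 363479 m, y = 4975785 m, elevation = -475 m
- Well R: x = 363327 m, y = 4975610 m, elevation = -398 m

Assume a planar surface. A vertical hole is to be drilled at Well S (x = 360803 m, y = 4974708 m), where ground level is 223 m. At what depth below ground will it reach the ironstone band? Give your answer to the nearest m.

211 m

Let the plane be z = a·x + b·y + c.
Well Q−Well P: 1942a + 647b = −295;  Well R−Well P: 1790a + 472b = −218.
Solving gives a = −0.00747808, b = −0.43350476.
Then c = -180 − a·361537 − b·4975138 = 2159269.59.
At (360803, 4974708): z_contact = −2698.1 − 2156559.6 + 2159269.59 = 11.9 m.
Depth below ground = 223 − 11.9 = 211 m.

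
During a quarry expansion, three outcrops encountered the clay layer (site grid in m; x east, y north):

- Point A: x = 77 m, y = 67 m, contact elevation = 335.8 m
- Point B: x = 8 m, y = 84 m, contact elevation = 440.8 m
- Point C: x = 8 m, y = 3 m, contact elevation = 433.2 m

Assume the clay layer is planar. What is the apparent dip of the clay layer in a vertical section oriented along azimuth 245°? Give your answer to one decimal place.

52.8°

Let the plane be z = a·x + b·y + c.
Point B−Point A: −69a + 17b = 105;  Point C−Point A: −69a − 64b = 97.4.
Solving gives a = −1.49862, b = 0.09383.
Unit vector along 245° is (sin 245°, cos 245°) = (-0.9063, -0.4226).
Slope in that direction = a·(-0.9063) + b·(-0.4226) = 1.31856.
Apparent dip = arctan|1.31856| = 52.8° (true dip is 56.3°, so apparent ≤ true as expected).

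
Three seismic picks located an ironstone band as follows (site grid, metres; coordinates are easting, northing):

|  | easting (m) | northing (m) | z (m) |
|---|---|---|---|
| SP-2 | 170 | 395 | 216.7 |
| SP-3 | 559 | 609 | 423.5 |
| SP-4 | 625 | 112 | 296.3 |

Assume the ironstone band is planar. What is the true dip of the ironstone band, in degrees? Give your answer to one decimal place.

25.4°

Two edge vectors: SP-2→SP-3 = (389, 214, 206.8), SP-2→SP-4 = (455, -283, 79.6).
Normal n = (SP-2→SP-3) × (SP-2→SP-4) = (75558.8, 63129.6, -207457).
So ∂z/∂easting = −n_x/n_z = 0.36421 and ∂z/∂northing = −n_y/n_z = 0.30430.
Gradient magnitude |∇z| = √(a² + b²) = √(0.13265 + 0.09260) = 0.47461.
True dip = arctan(0.47461) = 25.4°, dipping toward SW (azimuth ≈ 230°).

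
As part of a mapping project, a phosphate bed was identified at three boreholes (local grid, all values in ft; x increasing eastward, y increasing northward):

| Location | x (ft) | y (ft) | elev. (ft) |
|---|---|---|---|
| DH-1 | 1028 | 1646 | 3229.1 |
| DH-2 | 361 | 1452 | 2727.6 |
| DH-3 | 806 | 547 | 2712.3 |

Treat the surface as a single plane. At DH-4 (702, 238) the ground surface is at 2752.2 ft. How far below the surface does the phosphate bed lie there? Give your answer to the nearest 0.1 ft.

212.4 ft

Let the plane be z = a·x + b·y + c.
DH-2−DH-1: −667a − 194b = −501.5;  DH-3−DH-1: −222a − 1099b = −516.8.
Solving gives a = 0.653496, b = 0.338238.
Then c = 3229.1 − a·1028 − b·1646 = 2000.57.
At (702, 238): z_contact = 458.75 + 80.50 + 2000.57 = 2539.82 ft.
Depth below ground = 2752.2 − 2539.82 = 212.4 ft.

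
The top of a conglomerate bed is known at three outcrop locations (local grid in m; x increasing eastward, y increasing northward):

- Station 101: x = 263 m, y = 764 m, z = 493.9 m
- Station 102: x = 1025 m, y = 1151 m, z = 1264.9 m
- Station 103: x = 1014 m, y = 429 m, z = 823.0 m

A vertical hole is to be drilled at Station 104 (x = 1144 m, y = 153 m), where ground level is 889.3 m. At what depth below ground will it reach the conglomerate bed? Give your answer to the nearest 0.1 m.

Two edge vectors: Station 101→Station 102 = (762, 387, 771), Station 101→Station 103 = (751, -335, 329.1).
Normal n = (Station 101→Station 102) × (Station 101→Station 103) = (385646.7, 328246.8, -545907).
So ∂z/∂x = −n_x/n_z = 0.706433 and ∂z/∂y = −n_y/n_z = 0.601287.
Intercept c from Station 101: 493.9 − 185.79 − 459.38 = −151.28.
At (1144, 153): z_contact = 808.16 + 92.00 − 151.28 = 748.88 m.
Depth below ground = 889.3 − 748.88 = 140.4 m.

140.4 m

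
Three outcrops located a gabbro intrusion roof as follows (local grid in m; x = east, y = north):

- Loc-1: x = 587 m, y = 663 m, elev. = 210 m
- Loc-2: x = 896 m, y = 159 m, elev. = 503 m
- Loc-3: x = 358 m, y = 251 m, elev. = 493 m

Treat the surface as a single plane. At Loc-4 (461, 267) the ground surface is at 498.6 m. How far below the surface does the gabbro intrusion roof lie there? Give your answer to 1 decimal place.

Let the plane be z = a·x + b·y + c.
Loc-2−Loc-1: 309a − 504b = 293;  Loc-3−Loc-1: −229a − 412b = 283.
Solving gives a = −0.09029, b = −0.63671.
Then c = 210 − a·587 − b·663 = 685.14.
At (461, 267): z_contact = −41.62 − 170.00 + 685.14 = 473.51 m.
Depth below ground = 498.6 − 473.51 = 25.1 m.

25.1 m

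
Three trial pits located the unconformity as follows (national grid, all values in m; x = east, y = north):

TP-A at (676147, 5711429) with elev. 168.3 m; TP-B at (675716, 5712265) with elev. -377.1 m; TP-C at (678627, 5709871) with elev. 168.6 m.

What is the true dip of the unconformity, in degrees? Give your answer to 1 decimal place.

Two edge vectors: TP-A→TP-B = (-431, 836, -545.4), TP-A→TP-C = (2480, -1558, 0.3).
Normal n = (TP-A→TP-B) × (TP-A→TP-C) = (-849482.4, -1352462.7, -1401782).
So ∂z/∂x = −n_x/n_z = −0.60600 and ∂z/∂y = −n_y/n_z = −0.96482.
Gradient magnitude |∇z| = √(a² + b²) = √(0.36724 + 0.93087) = 1.13935.
True dip = arctan(1.13935) = 48.7°, dipping toward NNE (azimuth ≈ 032°).

48.7°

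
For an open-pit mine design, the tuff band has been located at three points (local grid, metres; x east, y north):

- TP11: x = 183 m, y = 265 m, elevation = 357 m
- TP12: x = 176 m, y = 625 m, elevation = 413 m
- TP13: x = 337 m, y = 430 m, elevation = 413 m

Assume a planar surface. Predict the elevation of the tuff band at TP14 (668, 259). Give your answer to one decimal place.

Let the plane be z = a·x + b·y + c.
TP12−TP11: −7a + 360b = 56;  TP13−TP11: 154a + 165b = 56.
Solving gives a = 0.19295, b = 0.15931.
Then c = 357 − a·183 − b·265 = 279.47.
At (668, 259): z = 128.9 + 41.3 + 279.47 = 449.6 m.

449.6 m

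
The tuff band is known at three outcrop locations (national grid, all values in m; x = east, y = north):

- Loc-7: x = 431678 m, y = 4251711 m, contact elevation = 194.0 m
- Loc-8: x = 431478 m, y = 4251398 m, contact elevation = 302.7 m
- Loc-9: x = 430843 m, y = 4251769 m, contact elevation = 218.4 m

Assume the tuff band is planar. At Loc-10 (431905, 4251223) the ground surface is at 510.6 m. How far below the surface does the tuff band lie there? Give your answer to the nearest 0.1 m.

Let the plane be z = a·x + b·y + c.
Loc-8−Loc-7: −200a − 313b = 108.7;  Loc-9−Loc-7: −835a + 58b = 24.4.
Solving gives a = −0.051077284, b = −0.314647103.
Then c = 194 − a·431678 − b·4251711 = 1360031.49.
At (431905, 4251223): z_contact = −22060.53 − 1337635.00 + 1360031.49 = 335.95 m.
Depth below ground = 510.6 − 335.95 = 174.6 m.

174.6 m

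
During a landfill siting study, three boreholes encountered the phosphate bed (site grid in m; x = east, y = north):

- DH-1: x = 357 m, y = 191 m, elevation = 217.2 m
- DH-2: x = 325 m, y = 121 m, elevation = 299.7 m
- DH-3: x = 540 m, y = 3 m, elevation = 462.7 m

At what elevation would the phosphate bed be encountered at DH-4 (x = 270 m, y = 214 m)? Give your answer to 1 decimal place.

181.4 m

Two edge vectors: DH-1→DH-2 = (-32, -70, 82.5), DH-1→DH-3 = (183, -188, 245.5).
Normal n = (DH-1→DH-2) × (DH-1→DH-3) = (-1675, 22953.5, 18826).
So ∂z/∂x = −n_x/n_z = 0.08897 and ∂z/∂y = −n_y/n_z = −1.21924.
Intercept c from DH-1: 217.2 − 31.76 + 232.88 = 418.31.
At (270, 214): z = 24.0 − 260.9 + 418.31 = 181.4 m.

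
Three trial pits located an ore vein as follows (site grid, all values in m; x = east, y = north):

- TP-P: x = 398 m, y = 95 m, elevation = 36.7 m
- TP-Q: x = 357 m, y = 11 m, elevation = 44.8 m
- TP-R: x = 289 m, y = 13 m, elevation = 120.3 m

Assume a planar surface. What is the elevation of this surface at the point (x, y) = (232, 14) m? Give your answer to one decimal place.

Two edge vectors: TP-P→TP-Q = (-41, -84, 8.1), TP-P→TP-R = (-109, -82, 83.6).
Normal n = (TP-P→TP-Q) × (TP-P→TP-R) = (-6358.2, 2544.7, -5794).
So ∂z/∂x = −n_x/n_z = −1.09738 and ∂z/∂y = −n_y/n_z = 0.43920.
Intercept c from TP-P: 36.7 + 436.76 − 41.72 = 431.73.
At (232, 14): z = −254.6 + 6.1 + 431.73 = 183.3 m.

183.3 m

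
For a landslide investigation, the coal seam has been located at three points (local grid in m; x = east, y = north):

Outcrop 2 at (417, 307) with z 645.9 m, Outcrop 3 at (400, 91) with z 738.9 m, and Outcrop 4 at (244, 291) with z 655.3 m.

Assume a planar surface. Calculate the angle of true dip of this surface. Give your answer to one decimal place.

23.3°

Two edge vectors: Outcrop 2→Outcrop 3 = (-17, -216, 93), Outcrop 2→Outcrop 4 = (-173, -16, 9.4).
Normal n = (Outcrop 2→Outcrop 3) × (Outcrop 2→Outcrop 4) = (-542.4, -15929.2, -37096).
So ∂z/∂x = −n_x/n_z = −0.01462 and ∂z/∂y = −n_y/n_z = −0.42940.
Gradient magnitude |∇z| = √(a² + b²) = √(0.00021 + 0.18439) = 0.42965.
True dip = arctan(0.42965) = 23.3°, dipping toward N (azimuth ≈ 002°).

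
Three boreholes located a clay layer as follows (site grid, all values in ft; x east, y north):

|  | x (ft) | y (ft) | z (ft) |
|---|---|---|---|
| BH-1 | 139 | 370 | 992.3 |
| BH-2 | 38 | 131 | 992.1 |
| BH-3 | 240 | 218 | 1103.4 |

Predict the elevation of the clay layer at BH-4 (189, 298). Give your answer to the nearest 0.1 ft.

1046.4 ft

Two edge vectors: BH-1→BH-2 = (-101, -239, -0.2), BH-1→BH-3 = (101, -152, 111.1).
Normal n = (BH-1→BH-2) × (BH-1→BH-3) = (-26583.3, 11200.9, 39491).
So ∂z/∂x = −n_x/n_z = 0.67315 and ∂z/∂y = −n_y/n_z = −0.28363.
Intercept c from BH-1: 992.3 − 93.57 + 104.94 = 1003.68.
At (189, 298): z = 127.2 − 84.5 + 1003.68 = 1046.4 ft.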